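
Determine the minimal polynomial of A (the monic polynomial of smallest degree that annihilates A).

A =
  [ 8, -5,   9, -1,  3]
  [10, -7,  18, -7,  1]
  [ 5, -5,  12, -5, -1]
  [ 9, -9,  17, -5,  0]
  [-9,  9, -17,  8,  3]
x^4 - 8*x^3 + 18*x^2 - 27

The characteristic polynomial is χ_A(x) = (x - 3)^4*(x + 1), so the eigenvalues are known. The minimal polynomial is
  m_A(x) = Π_λ (x − λ)^{k_λ}
where k_λ is the size of the *largest* Jordan block for λ (equivalently, the smallest k with (A − λI)^k v = 0 for every generalised eigenvector v of λ).

  λ = -1: largest Jordan block has size 1, contributing (x + 1)
  λ = 3: largest Jordan block has size 3, contributing (x − 3)^3

So m_A(x) = (x - 3)^3*(x + 1) = x^4 - 8*x^3 + 18*x^2 - 27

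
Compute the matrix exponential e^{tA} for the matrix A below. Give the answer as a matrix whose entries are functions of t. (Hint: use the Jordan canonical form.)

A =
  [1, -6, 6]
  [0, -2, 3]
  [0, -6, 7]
e^{tA} =
  [exp(t), -2*exp(4*t) + 2*exp(t), 2*exp(4*t) - 2*exp(t)]
  [0, -exp(4*t) + 2*exp(t), exp(4*t) - exp(t)]
  [0, -2*exp(4*t) + 2*exp(t), 2*exp(4*t) - exp(t)]

Strategy: write A = P · J · P⁻¹ where J is a Jordan canonical form, so e^{tA} = P · e^{tJ} · P⁻¹, and e^{tJ} can be computed block-by-block.

A has Jordan form
J =
  [1, 0, 0]
  [0, 1, 0]
  [0, 0, 4]
(up to reordering of blocks).

Per-block formulas:
  For a 1×1 block at λ = 1: exp(t · [1]) = [e^(1t)].
  For a 1×1 block at λ = 4: exp(t · [4]) = [e^(4t)].

After assembling e^{tJ} and conjugating by P, we get:

e^{tA} =
  [exp(t), -2*exp(4*t) + 2*exp(t), 2*exp(4*t) - 2*exp(t)]
  [0, -exp(4*t) + 2*exp(t), exp(4*t) - exp(t)]
  [0, -2*exp(4*t) + 2*exp(t), 2*exp(4*t) - exp(t)]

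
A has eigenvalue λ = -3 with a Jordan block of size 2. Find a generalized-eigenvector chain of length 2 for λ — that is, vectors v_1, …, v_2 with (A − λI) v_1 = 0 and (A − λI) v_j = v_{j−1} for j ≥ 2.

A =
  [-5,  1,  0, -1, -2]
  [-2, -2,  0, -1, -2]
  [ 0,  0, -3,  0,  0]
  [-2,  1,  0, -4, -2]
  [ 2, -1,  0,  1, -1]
A Jordan chain for λ = -3 of length 2:
v_1 = (-2, -2, 0, -2, 2)ᵀ
v_2 = (1, 0, 0, 0, 0)ᵀ

Let N = A − (-3)·I. We want v_2 with N^2 v_2 = 0 but N^1 v_2 ≠ 0; then v_{j-1} := N · v_j for j = 2, …, 2.

Pick v_2 = (1, 0, 0, 0, 0)ᵀ.
Then v_1 = N · v_2 = (-2, -2, 0, -2, 2)ᵀ.

Sanity check: (A − (-3)·I) v_1 = (0, 0, 0, 0, 0)ᵀ = 0. ✓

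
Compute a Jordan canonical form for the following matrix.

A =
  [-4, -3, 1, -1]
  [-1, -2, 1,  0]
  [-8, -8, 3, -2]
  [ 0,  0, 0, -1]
J_3(-1) ⊕ J_1(-1)

The characteristic polynomial is
  det(x·I − A) = x^4 + 4*x^3 + 6*x^2 + 4*x + 1 = (x + 1)^4

Eigenvalues and multiplicities (the geometric multiplicity of λ is n − rank(A − λI), which equals the number of Jordan blocks for λ):
  λ = -1: algebraic multiplicity = 4, geometric multiplicity = 2

Determining the block sizes for each eigenvalue:
  λ = -1: with am = 4 and gm = 2, the partition is not yet determined (e.g. several partitions of 4 into 2 parts exist). Let N = A − (-1)·I. Computing rank(N^1) = 2, rank(N^2) = 1, rank(N^3) = 0; the number of blocks of size ≥ j is rank(N^{j−1}) − rank(N^j), giving [2, 1, 1]. So we have 1 block(s) of size 3, 1 block(s) of size 1 → block sizes [3, 1]

Assembling the blocks gives a Jordan form
J =
  [-1,  1,  0,  0]
  [ 0, -1,  1,  0]
  [ 0,  0, -1,  0]
  [ 0,  0,  0, -1]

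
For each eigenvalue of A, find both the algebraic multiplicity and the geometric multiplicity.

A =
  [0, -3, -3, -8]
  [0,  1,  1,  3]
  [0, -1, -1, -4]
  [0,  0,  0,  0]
λ = 0: alg = 4, geom = 2

Step 1 — factor the characteristic polynomial to read off the algebraic multiplicities:
  χ_A(x) = x^4

Step 2 — compute geometric multiplicities via the rank-nullity identity g(λ) = n − rank(A − λI):
  rank(A − (0)·I) = 2, so dim ker(A − (0)·I) = n − 2 = 2

Summary:
  λ = 0: algebraic multiplicity = 4, geometric multiplicity = 2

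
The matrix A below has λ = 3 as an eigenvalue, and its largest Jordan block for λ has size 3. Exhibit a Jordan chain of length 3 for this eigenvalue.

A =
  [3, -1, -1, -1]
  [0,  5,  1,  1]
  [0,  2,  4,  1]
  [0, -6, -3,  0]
A Jordan chain for λ = 3 of length 3:
v_1 = (2, 0, 0, 0)ᵀ
v_2 = (-1, 2, 2, -6)ᵀ
v_3 = (0, 1, 0, 0)ᵀ

Let N = A − (3)·I. We want v_3 with N^3 v_3 = 0 but N^2 v_3 ≠ 0; then v_{j-1} := N · v_j for j = 3, …, 2.

Pick v_3 = (0, 1, 0, 0)ᵀ.
Then v_2 = N · v_3 = (-1, 2, 2, -6)ᵀ.
Then v_1 = N · v_2 = (2, 0, 0, 0)ᵀ.

Sanity check: (A − (3)·I) v_1 = (0, 0, 0, 0)ᵀ = 0. ✓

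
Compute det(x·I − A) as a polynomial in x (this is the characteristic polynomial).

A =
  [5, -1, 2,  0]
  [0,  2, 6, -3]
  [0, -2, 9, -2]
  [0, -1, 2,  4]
x^4 - 20*x^3 + 150*x^2 - 500*x + 625

Expanding det(x·I − A) (e.g. by cofactor expansion or by noting that A is similar to its Jordan form J, which has the same characteristic polynomial as A) gives
  χ_A(x) = x^4 - 20*x^3 + 150*x^2 - 500*x + 625
which factors as (x - 5)^4. The eigenvalues (with algebraic multiplicities) are λ = 5 with multiplicity 4.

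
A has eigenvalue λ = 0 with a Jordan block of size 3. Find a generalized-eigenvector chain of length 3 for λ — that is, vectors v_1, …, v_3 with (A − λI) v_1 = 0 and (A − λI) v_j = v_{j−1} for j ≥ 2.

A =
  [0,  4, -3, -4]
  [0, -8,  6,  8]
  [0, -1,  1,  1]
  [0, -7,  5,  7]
A Jordan chain for λ = 0 of length 3:
v_1 = (-1, 2, 0, 2)ᵀ
v_2 = (4, -8, -1, -7)ᵀ
v_3 = (0, 1, 0, 0)ᵀ

Let N = A − (0)·I. We want v_3 with N^3 v_3 = 0 but N^2 v_3 ≠ 0; then v_{j-1} := N · v_j for j = 3, …, 2.

Pick v_3 = (0, 1, 0, 0)ᵀ.
Then v_2 = N · v_3 = (4, -8, -1, -7)ᵀ.
Then v_1 = N · v_2 = (-1, 2, 0, 2)ᵀ.

Sanity check: (A − (0)·I) v_1 = (0, 0, 0, 0)ᵀ = 0. ✓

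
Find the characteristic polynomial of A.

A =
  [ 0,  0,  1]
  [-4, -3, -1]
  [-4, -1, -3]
x^3 + 6*x^2 + 12*x + 8

Expanding det(x·I − A) (e.g. by cofactor expansion or by noting that A is similar to its Jordan form J, which has the same characteristic polynomial as A) gives
  χ_A(x) = x^3 + 6*x^2 + 12*x + 8
which factors as (x + 2)^3. The eigenvalues (with algebraic multiplicities) are λ = -2 with multiplicity 3.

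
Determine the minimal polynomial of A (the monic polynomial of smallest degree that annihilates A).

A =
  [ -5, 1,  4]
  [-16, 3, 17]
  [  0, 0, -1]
x^3 + 3*x^2 + 3*x + 1

The characteristic polynomial is χ_A(x) = (x + 1)^3, so the eigenvalues are known. The minimal polynomial is
  m_A(x) = Π_λ (x − λ)^{k_λ}
where k_λ is the size of the *largest* Jordan block for λ (equivalently, the smallest k with (A − λI)^k v = 0 for every generalised eigenvector v of λ).

  λ = -1: largest Jordan block has size 3, contributing (x + 1)^3

So m_A(x) = (x + 1)^3 = x^3 + 3*x^2 + 3*x + 1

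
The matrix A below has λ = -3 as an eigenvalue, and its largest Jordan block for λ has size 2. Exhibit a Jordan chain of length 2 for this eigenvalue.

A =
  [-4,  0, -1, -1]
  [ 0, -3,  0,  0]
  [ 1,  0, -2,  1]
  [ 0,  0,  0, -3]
A Jordan chain for λ = -3 of length 2:
v_1 = (-1, 0, 1, 0)ᵀ
v_2 = (1, 0, 0, 0)ᵀ

Let N = A − (-3)·I. We want v_2 with N^2 v_2 = 0 but N^1 v_2 ≠ 0; then v_{j-1} := N · v_j for j = 2, …, 2.

Pick v_2 = (1, 0, 0, 0)ᵀ.
Then v_1 = N · v_2 = (-1, 0, 1, 0)ᵀ.

Sanity check: (A − (-3)·I) v_1 = (0, 0, 0, 0)ᵀ = 0. ✓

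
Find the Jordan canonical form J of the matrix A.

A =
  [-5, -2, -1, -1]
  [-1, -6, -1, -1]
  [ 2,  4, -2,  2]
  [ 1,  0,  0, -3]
J_3(-4) ⊕ J_1(-4)

The characteristic polynomial is
  det(x·I − A) = x^4 + 16*x^3 + 96*x^2 + 256*x + 256 = (x + 4)^4

Eigenvalues and multiplicities (the geometric multiplicity of λ is n − rank(A − λI), which equals the number of Jordan blocks for λ):
  λ = -4: algebraic multiplicity = 4, geometric multiplicity = 2

Determining the block sizes for each eigenvalue:
  λ = -4: with am = 4 and gm = 2, the partition is not yet determined (e.g. several partitions of 4 into 2 parts exist). Let N = A − (-4)·I. Computing rank(N^1) = 2, rank(N^2) = 1, rank(N^3) = 0; the number of blocks of size ≥ j is rank(N^{j−1}) − rank(N^j), giving [2, 1, 1]. So we have 1 block(s) of size 3, 1 block(s) of size 1 → block sizes [3, 1]

Assembling the blocks gives a Jordan form
J =
  [-4,  1,  0,  0]
  [ 0, -4,  1,  0]
  [ 0,  0, -4,  0]
  [ 0,  0,  0, -4]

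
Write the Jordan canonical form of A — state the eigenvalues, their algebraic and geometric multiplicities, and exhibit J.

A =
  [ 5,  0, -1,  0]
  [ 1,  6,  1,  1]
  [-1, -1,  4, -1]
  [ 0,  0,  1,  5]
J_3(5) ⊕ J_1(5)

The characteristic polynomial is
  det(x·I − A) = x^4 - 20*x^3 + 150*x^2 - 500*x + 625 = (x - 5)^4

Eigenvalues and multiplicities (the geometric multiplicity of λ is n − rank(A − λI), which equals the number of Jordan blocks for λ):
  λ = 5: algebraic multiplicity = 4, geometric multiplicity = 2

Determining the block sizes for each eigenvalue:
  λ = 5: with am = 4 and gm = 2, the partition is not yet determined (e.g. several partitions of 4 into 2 parts exist). Let N = A − (5)·I. Computing rank(N^1) = 2, rank(N^2) = 1, rank(N^3) = 0; the number of blocks of size ≥ j is rank(N^{j−1}) − rank(N^j), giving [2, 1, 1]. So we have 1 block(s) of size 3, 1 block(s) of size 1 → block sizes [3, 1]

Assembling the blocks gives a Jordan form
J =
  [5, 1, 0, 0]
  [0, 5, 1, 0]
  [0, 0, 5, 0]
  [0, 0, 0, 5]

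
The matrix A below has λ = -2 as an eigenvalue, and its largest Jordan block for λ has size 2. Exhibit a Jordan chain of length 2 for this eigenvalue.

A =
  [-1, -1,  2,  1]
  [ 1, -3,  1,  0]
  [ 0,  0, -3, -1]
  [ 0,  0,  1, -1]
A Jordan chain for λ = -2 of length 2:
v_1 = (1, 1, 0, 0)ᵀ
v_2 = (1, 0, 0, 0)ᵀ

Let N = A − (-2)·I. We want v_2 with N^2 v_2 = 0 but N^1 v_2 ≠ 0; then v_{j-1} := N · v_j for j = 2, …, 2.

Pick v_2 = (1, 0, 0, 0)ᵀ.
Then v_1 = N · v_2 = (1, 1, 0, 0)ᵀ.

Sanity check: (A − (-2)·I) v_1 = (0, 0, 0, 0)ᵀ = 0. ✓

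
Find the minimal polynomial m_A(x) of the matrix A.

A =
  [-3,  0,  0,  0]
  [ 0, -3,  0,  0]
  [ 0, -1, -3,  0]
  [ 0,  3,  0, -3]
x^2 + 6*x + 9

The characteristic polynomial is χ_A(x) = (x + 3)^4, so the eigenvalues are known. The minimal polynomial is
  m_A(x) = Π_λ (x − λ)^{k_λ}
where k_λ is the size of the *largest* Jordan block for λ (equivalently, the smallest k with (A − λI)^k v = 0 for every generalised eigenvector v of λ).

  λ = -3: largest Jordan block has size 2, contributing (x + 3)^2

So m_A(x) = (x + 3)^2 = x^2 + 6*x + 9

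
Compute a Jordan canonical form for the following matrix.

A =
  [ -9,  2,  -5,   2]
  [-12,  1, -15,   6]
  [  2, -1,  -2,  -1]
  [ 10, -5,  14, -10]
J_3(-5) ⊕ J_1(-5)

The characteristic polynomial is
  det(x·I − A) = x^4 + 20*x^3 + 150*x^2 + 500*x + 625 = (x + 5)^4

Eigenvalues and multiplicities (the geometric multiplicity of λ is n − rank(A − λI), which equals the number of Jordan blocks for λ):
  λ = -5: algebraic multiplicity = 4, geometric multiplicity = 2

Determining the block sizes for each eigenvalue:
  λ = -5: with am = 4 and gm = 2, the partition is not yet determined (e.g. several partitions of 4 into 2 parts exist). Let N = A − (-5)·I. Computing rank(N^1) = 2, rank(N^2) = 1, rank(N^3) = 0; the number of blocks of size ≥ j is rank(N^{j−1}) − rank(N^j), giving [2, 1, 1]. So we have 1 block(s) of size 3, 1 block(s) of size 1 → block sizes [3, 1]

Assembling the blocks gives a Jordan form
J =
  [-5,  1,  0,  0]
  [ 0, -5,  1,  0]
  [ 0,  0, -5,  0]
  [ 0,  0,  0, -5]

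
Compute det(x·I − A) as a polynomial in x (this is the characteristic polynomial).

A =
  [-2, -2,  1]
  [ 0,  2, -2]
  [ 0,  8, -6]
x^3 + 6*x^2 + 12*x + 8

Expanding det(x·I − A) (e.g. by cofactor expansion or by noting that A is similar to its Jordan form J, which has the same characteristic polynomial as A) gives
  χ_A(x) = x^3 + 6*x^2 + 12*x + 8
which factors as (x + 2)^3. The eigenvalues (with algebraic multiplicities) are λ = -2 with multiplicity 3.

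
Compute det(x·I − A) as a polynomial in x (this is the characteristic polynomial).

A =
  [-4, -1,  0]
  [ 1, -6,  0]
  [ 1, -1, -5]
x^3 + 15*x^2 + 75*x + 125

Expanding det(x·I − A) (e.g. by cofactor expansion or by noting that A is similar to its Jordan form J, which has the same characteristic polynomial as A) gives
  χ_A(x) = x^3 + 15*x^2 + 75*x + 125
which factors as (x + 5)^3. The eigenvalues (with algebraic multiplicities) are λ = -5 with multiplicity 3.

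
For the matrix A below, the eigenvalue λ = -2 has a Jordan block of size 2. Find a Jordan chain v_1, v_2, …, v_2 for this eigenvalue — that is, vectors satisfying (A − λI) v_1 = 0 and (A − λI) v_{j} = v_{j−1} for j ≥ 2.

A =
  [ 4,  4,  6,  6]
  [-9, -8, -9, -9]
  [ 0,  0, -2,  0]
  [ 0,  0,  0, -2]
A Jordan chain for λ = -2 of length 2:
v_1 = (6, -9, 0, 0)ᵀ
v_2 = (1, 0, 0, 0)ᵀ

Let N = A − (-2)·I. We want v_2 with N^2 v_2 = 0 but N^1 v_2 ≠ 0; then v_{j-1} := N · v_j for j = 2, …, 2.

Pick v_2 = (1, 0, 0, 0)ᵀ.
Then v_1 = N · v_2 = (6, -9, 0, 0)ᵀ.

Sanity check: (A − (-2)·I) v_1 = (0, 0, 0, 0)ᵀ = 0. ✓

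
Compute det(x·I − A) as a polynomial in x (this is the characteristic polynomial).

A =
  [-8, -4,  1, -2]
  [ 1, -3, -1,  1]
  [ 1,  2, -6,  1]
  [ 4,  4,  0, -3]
x^4 + 20*x^3 + 150*x^2 + 500*x + 625

Expanding det(x·I − A) (e.g. by cofactor expansion or by noting that A is similar to its Jordan form J, which has the same characteristic polynomial as A) gives
  χ_A(x) = x^4 + 20*x^3 + 150*x^2 + 500*x + 625
which factors as (x + 5)^4. The eigenvalues (with algebraic multiplicities) are λ = -5 with multiplicity 4.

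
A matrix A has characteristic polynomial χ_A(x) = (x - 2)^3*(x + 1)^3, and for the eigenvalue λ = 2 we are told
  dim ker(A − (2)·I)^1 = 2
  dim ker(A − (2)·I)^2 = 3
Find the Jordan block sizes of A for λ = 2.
Block sizes for λ = 2: [2, 1]

From the dimensions of kernels of powers, the number of Jordan blocks of size at least j is d_j − d_{j−1} where d_j = dim ker(N^j) (with d_0 = 0). Computing the differences gives [2, 1].
The number of blocks of size exactly k is (#blocks of size ≥ k) − (#blocks of size ≥ k + 1), so the partition is: 1 block(s) of size 1, 1 block(s) of size 2.
In nonincreasing order the block sizes are [2, 1].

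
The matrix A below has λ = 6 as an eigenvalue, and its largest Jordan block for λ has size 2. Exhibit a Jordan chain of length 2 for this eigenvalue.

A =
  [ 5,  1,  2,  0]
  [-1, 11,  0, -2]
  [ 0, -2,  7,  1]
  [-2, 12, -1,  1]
A Jordan chain for λ = 6 of length 2:
v_1 = (-1, -1, 0, -2)ᵀ
v_2 = (1, 0, 0, 0)ᵀ

Let N = A − (6)·I. We want v_2 with N^2 v_2 = 0 but N^1 v_2 ≠ 0; then v_{j-1} := N · v_j for j = 2, …, 2.

Pick v_2 = (1, 0, 0, 0)ᵀ.
Then v_1 = N · v_2 = (-1, -1, 0, -2)ᵀ.

Sanity check: (A − (6)·I) v_1 = (0, 0, 0, 0)ᵀ = 0. ✓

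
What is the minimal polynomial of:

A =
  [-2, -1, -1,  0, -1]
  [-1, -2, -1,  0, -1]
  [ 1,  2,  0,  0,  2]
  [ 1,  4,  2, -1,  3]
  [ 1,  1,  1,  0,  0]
x^3 + 3*x^2 + 3*x + 1

The characteristic polynomial is χ_A(x) = (x + 1)^5, so the eigenvalues are known. The minimal polynomial is
  m_A(x) = Π_λ (x − λ)^{k_λ}
where k_λ is the size of the *largest* Jordan block for λ (equivalently, the smallest k with (A − λI)^k v = 0 for every generalised eigenvector v of λ).

  λ = -1: largest Jordan block has size 3, contributing (x + 1)^3

So m_A(x) = (x + 1)^3 = x^3 + 3*x^2 + 3*x + 1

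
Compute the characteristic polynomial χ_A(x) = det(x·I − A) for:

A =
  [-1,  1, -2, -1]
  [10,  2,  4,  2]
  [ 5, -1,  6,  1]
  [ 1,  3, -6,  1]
x^4 - 8*x^3 + 16*x^2

Expanding det(x·I − A) (e.g. by cofactor expansion or by noting that A is similar to its Jordan form J, which has the same characteristic polynomial as A) gives
  χ_A(x) = x^4 - 8*x^3 + 16*x^2
which factors as x^2*(x - 4)^2. The eigenvalues (with algebraic multiplicities) are λ = 0 with multiplicity 2, λ = 4 with multiplicity 2.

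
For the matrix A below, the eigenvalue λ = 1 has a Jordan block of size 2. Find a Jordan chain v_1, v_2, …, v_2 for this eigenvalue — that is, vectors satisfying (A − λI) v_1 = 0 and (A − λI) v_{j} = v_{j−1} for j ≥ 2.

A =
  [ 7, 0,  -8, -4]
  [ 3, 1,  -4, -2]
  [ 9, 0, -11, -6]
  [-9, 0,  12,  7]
A Jordan chain for λ = 1 of length 2:
v_1 = (6, 3, 9, -9)ᵀ
v_2 = (1, 0, 0, 0)ᵀ

Let N = A − (1)·I. We want v_2 with N^2 v_2 = 0 but N^1 v_2 ≠ 0; then v_{j-1} := N · v_j for j = 2, …, 2.

Pick v_2 = (1, 0, 0, 0)ᵀ.
Then v_1 = N · v_2 = (6, 3, 9, -9)ᵀ.

Sanity check: (A − (1)·I) v_1 = (0, 0, 0, 0)ᵀ = 0. ✓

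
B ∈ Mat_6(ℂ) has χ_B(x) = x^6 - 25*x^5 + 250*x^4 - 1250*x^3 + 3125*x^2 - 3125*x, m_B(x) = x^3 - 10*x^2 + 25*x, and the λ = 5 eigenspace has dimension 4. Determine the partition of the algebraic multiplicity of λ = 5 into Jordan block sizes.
Block sizes for λ = 5: [2, 1, 1, 1]

Step 1 — from the characteristic polynomial, algebraic multiplicity of λ = 5 is 5. From dim ker(B − (5)·I) = 4, there are exactly 4 Jordan blocks for λ = 5.
Step 2 — from the minimal polynomial, the factor (x − 5)^2 tells us the largest block for λ = 5 has size 2.
Step 3 — with total size 5, 4 blocks, and largest block 2, the block sizes (in nonincreasing order) are [2, 1, 1, 1].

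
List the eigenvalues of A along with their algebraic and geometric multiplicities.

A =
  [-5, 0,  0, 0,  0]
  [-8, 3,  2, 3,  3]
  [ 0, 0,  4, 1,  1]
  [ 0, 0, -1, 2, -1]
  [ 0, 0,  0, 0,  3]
λ = -5: alg = 1, geom = 1; λ = 3: alg = 4, geom = 2

Step 1 — factor the characteristic polynomial to read off the algebraic multiplicities:
  χ_A(x) = (x - 3)^4*(x + 5)

Step 2 — compute geometric multiplicities via the rank-nullity identity g(λ) = n − rank(A − λI):
  rank(A − (-5)·I) = 4, so dim ker(A − (-5)·I) = n − 4 = 1
  rank(A − (3)·I) = 3, so dim ker(A − (3)·I) = n − 3 = 2

Summary:
  λ = -5: algebraic multiplicity = 1, geometric multiplicity = 1
  λ = 3: algebraic multiplicity = 4, geometric multiplicity = 2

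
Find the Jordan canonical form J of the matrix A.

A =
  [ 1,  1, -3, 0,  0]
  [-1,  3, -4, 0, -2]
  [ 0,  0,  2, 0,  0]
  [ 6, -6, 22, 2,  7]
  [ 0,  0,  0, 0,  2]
J_3(2) ⊕ J_2(2)

The characteristic polynomial is
  det(x·I − A) = x^5 - 10*x^4 + 40*x^3 - 80*x^2 + 80*x - 32 = (x - 2)^5

Eigenvalues and multiplicities (the geometric multiplicity of λ is n − rank(A − λI), which equals the number of Jordan blocks for λ):
  λ = 2: algebraic multiplicity = 5, geometric multiplicity = 2

Determining the block sizes for each eigenvalue:
  λ = 2: with am = 5 and gm = 2, the partition is not yet determined (e.g. several partitions of 5 into 2 parts exist). Let N = A − (2)·I. Computing rank(N^1) = 3, rank(N^2) = 1, rank(N^3) = 0; the number of blocks of size ≥ j is rank(N^{j−1}) − rank(N^j), giving [2, 2, 1]. So we have 1 block(s) of size 3, 1 block(s) of size 2 → block sizes [3, 2]

Assembling the blocks gives a Jordan form
J =
  [2, 1, 0, 0, 0]
  [0, 2, 1, 0, 0]
  [0, 0, 2, 0, 0]
  [0, 0, 0, 2, 1]
  [0, 0, 0, 0, 2]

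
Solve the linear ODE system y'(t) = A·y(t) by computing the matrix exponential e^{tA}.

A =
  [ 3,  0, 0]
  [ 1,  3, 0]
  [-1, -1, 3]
e^{tA} =
  [exp(3*t), 0, 0]
  [t*exp(3*t), exp(3*t), 0]
  [-t^2*exp(3*t)/2 - t*exp(3*t), -t*exp(3*t), exp(3*t)]

Strategy: write A = P · J · P⁻¹ where J is a Jordan canonical form, so e^{tA} = P · e^{tJ} · P⁻¹, and e^{tJ} can be computed block-by-block.

A has Jordan form
J =
  [3, 1, 0]
  [0, 3, 1]
  [0, 0, 3]
(up to reordering of blocks).

Per-block formulas:
  For a 3×3 Jordan block J_3(3): exp(t · J_3(3)) = e^(3t)·(I + t·N + (t^2/2)·N^2), where N is the 3×3 nilpotent shift.

After assembling e^{tJ} and conjugating by P, we get:

e^{tA} =
  [exp(3*t), 0, 0]
  [t*exp(3*t), exp(3*t), 0]
  [-t^2*exp(3*t)/2 - t*exp(3*t), -t*exp(3*t), exp(3*t)]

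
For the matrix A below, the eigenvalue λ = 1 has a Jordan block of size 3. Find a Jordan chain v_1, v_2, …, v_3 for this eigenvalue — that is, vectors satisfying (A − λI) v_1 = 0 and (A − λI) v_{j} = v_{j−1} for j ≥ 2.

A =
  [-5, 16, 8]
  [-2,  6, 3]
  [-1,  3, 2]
A Jordan chain for λ = 1 of length 3:
v_1 = (-4, -1, -1)ᵀ
v_2 = (-6, -2, -1)ᵀ
v_3 = (1, 0, 0)ᵀ

Let N = A − (1)·I. We want v_3 with N^3 v_3 = 0 but N^2 v_3 ≠ 0; then v_{j-1} := N · v_j for j = 3, …, 2.

Pick v_3 = (1, 0, 0)ᵀ.
Then v_2 = N · v_3 = (-6, -2, -1)ᵀ.
Then v_1 = N · v_2 = (-4, -1, -1)ᵀ.

Sanity check: (A − (1)·I) v_1 = (0, 0, 0)ᵀ = 0. ✓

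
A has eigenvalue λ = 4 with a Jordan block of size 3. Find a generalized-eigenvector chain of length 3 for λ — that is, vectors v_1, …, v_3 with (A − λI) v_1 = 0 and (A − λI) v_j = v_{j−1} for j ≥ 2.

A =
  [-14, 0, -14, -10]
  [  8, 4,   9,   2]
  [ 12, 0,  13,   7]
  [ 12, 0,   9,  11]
A Jordan chain for λ = 4 of length 3:
v_1 = (0, 1, 0, 0)ᵀ
v_2 = (-4, -1, 3, 3)ᵀ
v_3 = (1, 0, -1, 0)ᵀ

Let N = A − (4)·I. We want v_3 with N^3 v_3 = 0 but N^2 v_3 ≠ 0; then v_{j-1} := N · v_j for j = 3, …, 2.

Pick v_3 = (1, 0, -1, 0)ᵀ.
Then v_2 = N · v_3 = (-4, -1, 3, 3)ᵀ.
Then v_1 = N · v_2 = (0, 1, 0, 0)ᵀ.

Sanity check: (A − (4)·I) v_1 = (0, 0, 0, 0)ᵀ = 0. ✓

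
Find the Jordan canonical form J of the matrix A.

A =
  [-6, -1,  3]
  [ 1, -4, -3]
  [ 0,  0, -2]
J_2(-5) ⊕ J_1(-2)

The characteristic polynomial is
  det(x·I − A) = x^3 + 12*x^2 + 45*x + 50 = (x + 2)*(x + 5)^2

Eigenvalues and multiplicities (the geometric multiplicity of λ is n − rank(A − λI), which equals the number of Jordan blocks for λ):
  λ = -5: algebraic multiplicity = 2, geometric multiplicity = 1
  λ = -2: algebraic multiplicity = 1, geometric multiplicity = 1

Determining the block sizes for each eigenvalue:
  λ = -5: one block (gm = 1), so the single block has size am = 2 → block sizes [2]
  λ = -2: one block (gm = 1), so the single block has size am = 1 → block sizes [1]

Assembling the blocks gives a Jordan form
J =
  [-5,  1,  0]
  [ 0, -5,  0]
  [ 0,  0, -2]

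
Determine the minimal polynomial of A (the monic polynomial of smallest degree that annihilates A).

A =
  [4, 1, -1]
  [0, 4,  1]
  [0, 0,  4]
x^3 - 12*x^2 + 48*x - 64

The characteristic polynomial is χ_A(x) = (x - 4)^3, so the eigenvalues are known. The minimal polynomial is
  m_A(x) = Π_λ (x − λ)^{k_λ}
where k_λ is the size of the *largest* Jordan block for λ (equivalently, the smallest k with (A − λI)^k v = 0 for every generalised eigenvector v of λ).

  λ = 4: largest Jordan block has size 3, contributing (x − 4)^3

So m_A(x) = (x - 4)^3 = x^3 - 12*x^2 + 48*x - 64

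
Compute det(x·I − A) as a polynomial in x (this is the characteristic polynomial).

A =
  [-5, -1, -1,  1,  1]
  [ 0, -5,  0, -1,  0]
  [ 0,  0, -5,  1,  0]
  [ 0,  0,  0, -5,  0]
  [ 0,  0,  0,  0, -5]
x^5 + 25*x^4 + 250*x^3 + 1250*x^2 + 3125*x + 3125

Expanding det(x·I − A) (e.g. by cofactor expansion or by noting that A is similar to its Jordan form J, which has the same characteristic polynomial as A) gives
  χ_A(x) = x^5 + 25*x^4 + 250*x^3 + 1250*x^2 + 3125*x + 3125
which factors as (x + 5)^5. The eigenvalues (with algebraic multiplicities) are λ = -5 with multiplicity 5.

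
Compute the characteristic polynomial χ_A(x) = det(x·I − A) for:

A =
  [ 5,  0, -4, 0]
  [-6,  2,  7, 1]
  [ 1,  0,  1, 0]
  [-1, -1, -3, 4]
x^4 - 12*x^3 + 54*x^2 - 108*x + 81

Expanding det(x·I − A) (e.g. by cofactor expansion or by noting that A is similar to its Jordan form J, which has the same characteristic polynomial as A) gives
  χ_A(x) = x^4 - 12*x^3 + 54*x^2 - 108*x + 81
which factors as (x - 3)^4. The eigenvalues (with algebraic multiplicities) are λ = 3 with multiplicity 4.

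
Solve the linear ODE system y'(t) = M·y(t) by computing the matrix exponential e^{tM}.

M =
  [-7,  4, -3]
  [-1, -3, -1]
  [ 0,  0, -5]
e^{tM} =
  [-2*t*exp(-5*t) + exp(-5*t), 4*t*exp(-5*t), t^2*exp(-5*t) - 3*t*exp(-5*t)]
  [-t*exp(-5*t), 2*t*exp(-5*t) + exp(-5*t), t^2*exp(-5*t)/2 - t*exp(-5*t)]
  [0, 0, exp(-5*t)]

Strategy: write M = P · J · P⁻¹ where J is a Jordan canonical form, so e^{tM} = P · e^{tJ} · P⁻¹, and e^{tJ} can be computed block-by-block.

M has Jordan form
J =
  [-5,  1,  0]
  [ 0, -5,  1]
  [ 0,  0, -5]
(up to reordering of blocks).

Per-block formulas:
  For a 3×3 Jordan block J_3(-5): exp(t · J_3(-5)) = e^(-5t)·(I + t·N + (t^2/2)·N^2), where N is the 3×3 nilpotent shift.

After assembling e^{tJ} and conjugating by P, we get:

e^{tM} =
  [-2*t*exp(-5*t) + exp(-5*t), 4*t*exp(-5*t), t^2*exp(-5*t) - 3*t*exp(-5*t)]
  [-t*exp(-5*t), 2*t*exp(-5*t) + exp(-5*t), t^2*exp(-5*t)/2 - t*exp(-5*t)]
  [0, 0, exp(-5*t)]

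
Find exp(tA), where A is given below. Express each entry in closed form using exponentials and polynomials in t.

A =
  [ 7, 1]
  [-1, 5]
e^{tA} =
  [t*exp(6*t) + exp(6*t), t*exp(6*t)]
  [-t*exp(6*t), -t*exp(6*t) + exp(6*t)]

Strategy: write A = P · J · P⁻¹ where J is a Jordan canonical form, so e^{tA} = P · e^{tJ} · P⁻¹, and e^{tJ} can be computed block-by-block.

A has Jordan form
J =
  [6, 1]
  [0, 6]
(up to reordering of blocks).

Per-block formulas:
  For a 2×2 Jordan block J_2(6): exp(t · J_2(6)) = e^(6t)·(I + t·N), where N is the 2×2 nilpotent shift.

After assembling e^{tJ} and conjugating by P, we get:

e^{tA} =
  [t*exp(6*t) + exp(6*t), t*exp(6*t)]
  [-t*exp(6*t), -t*exp(6*t) + exp(6*t)]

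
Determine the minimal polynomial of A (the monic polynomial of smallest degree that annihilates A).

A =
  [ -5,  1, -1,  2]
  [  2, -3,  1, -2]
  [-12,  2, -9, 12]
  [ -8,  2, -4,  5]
x^3 + 9*x^2 + 27*x + 27

The characteristic polynomial is χ_A(x) = (x + 3)^4, so the eigenvalues are known. The minimal polynomial is
  m_A(x) = Π_λ (x − λ)^{k_λ}
where k_λ is the size of the *largest* Jordan block for λ (equivalently, the smallest k with (A − λI)^k v = 0 for every generalised eigenvector v of λ).

  λ = -3: largest Jordan block has size 3, contributing (x + 3)^3

So m_A(x) = (x + 3)^3 = x^3 + 9*x^2 + 27*x + 27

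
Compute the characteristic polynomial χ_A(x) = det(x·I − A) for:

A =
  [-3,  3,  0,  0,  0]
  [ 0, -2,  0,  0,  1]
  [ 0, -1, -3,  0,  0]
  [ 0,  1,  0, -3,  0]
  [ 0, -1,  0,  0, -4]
x^5 + 15*x^4 + 90*x^3 + 270*x^2 + 405*x + 243

Expanding det(x·I − A) (e.g. by cofactor expansion or by noting that A is similar to its Jordan form J, which has the same characteristic polynomial as A) gives
  χ_A(x) = x^5 + 15*x^4 + 90*x^3 + 270*x^2 + 405*x + 243
which factors as (x + 3)^5. The eigenvalues (with algebraic multiplicities) are λ = -3 with multiplicity 5.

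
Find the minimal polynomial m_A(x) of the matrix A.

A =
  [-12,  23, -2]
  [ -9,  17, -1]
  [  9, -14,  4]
x^3 - 9*x^2 + 27*x - 27

The characteristic polynomial is χ_A(x) = (x - 3)^3, so the eigenvalues are known. The minimal polynomial is
  m_A(x) = Π_λ (x − λ)^{k_λ}
where k_λ is the size of the *largest* Jordan block for λ (equivalently, the smallest k with (A − λI)^k v = 0 for every generalised eigenvector v of λ).

  λ = 3: largest Jordan block has size 3, contributing (x − 3)^3

So m_A(x) = (x - 3)^3 = x^3 - 9*x^2 + 27*x - 27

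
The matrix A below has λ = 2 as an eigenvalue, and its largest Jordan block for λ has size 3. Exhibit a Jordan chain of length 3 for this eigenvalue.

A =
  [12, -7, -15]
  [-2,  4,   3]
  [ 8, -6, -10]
A Jordan chain for λ = 2 of length 3:
v_1 = (-6, 0, -4)ᵀ
v_2 = (10, -2, 8)ᵀ
v_3 = (1, 0, 0)ᵀ

Let N = A − (2)·I. We want v_3 with N^3 v_3 = 0 but N^2 v_3 ≠ 0; then v_{j-1} := N · v_j for j = 3, …, 2.

Pick v_3 = (1, 0, 0)ᵀ.
Then v_2 = N · v_3 = (10, -2, 8)ᵀ.
Then v_1 = N · v_2 = (-6, 0, -4)ᵀ.

Sanity check: (A − (2)·I) v_1 = (0, 0, 0)ᵀ = 0. ✓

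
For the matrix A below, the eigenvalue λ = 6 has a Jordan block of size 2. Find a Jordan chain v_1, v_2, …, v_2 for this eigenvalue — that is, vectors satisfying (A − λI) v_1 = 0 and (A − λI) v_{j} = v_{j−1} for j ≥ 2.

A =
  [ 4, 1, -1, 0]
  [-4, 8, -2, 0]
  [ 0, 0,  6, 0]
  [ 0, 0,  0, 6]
A Jordan chain for λ = 6 of length 2:
v_1 = (-2, -4, 0, 0)ᵀ
v_2 = (1, 0, 0, 0)ᵀ

Let N = A − (6)·I. We want v_2 with N^2 v_2 = 0 but N^1 v_2 ≠ 0; then v_{j-1} := N · v_j for j = 2, …, 2.

Pick v_2 = (1, 0, 0, 0)ᵀ.
Then v_1 = N · v_2 = (-2, -4, 0, 0)ᵀ.

Sanity check: (A − (6)·I) v_1 = (0, 0, 0, 0)ᵀ = 0. ✓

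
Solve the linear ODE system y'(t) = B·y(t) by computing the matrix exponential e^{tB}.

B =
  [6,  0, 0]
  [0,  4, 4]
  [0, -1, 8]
e^{tB} =
  [exp(6*t), 0, 0]
  [0, -2*t*exp(6*t) + exp(6*t), 4*t*exp(6*t)]
  [0, -t*exp(6*t), 2*t*exp(6*t) + exp(6*t)]

Strategy: write B = P · J · P⁻¹ where J is a Jordan canonical form, so e^{tB} = P · e^{tJ} · P⁻¹, and e^{tJ} can be computed block-by-block.

B has Jordan form
J =
  [6, 1, 0]
  [0, 6, 0]
  [0, 0, 6]
(up to reordering of blocks).

Per-block formulas:
  For a 1×1 block at λ = 6: exp(t · [6]) = [e^(6t)].
  For a 2×2 Jordan block J_2(6): exp(t · J_2(6)) = e^(6t)·(I + t·N), where N is the 2×2 nilpotent shift.

After assembling e^{tJ} and conjugating by P, we get:

e^{tB} =
  [exp(6*t), 0, 0]
  [0, -2*t*exp(6*t) + exp(6*t), 4*t*exp(6*t)]
  [0, -t*exp(6*t), 2*t*exp(6*t) + exp(6*t)]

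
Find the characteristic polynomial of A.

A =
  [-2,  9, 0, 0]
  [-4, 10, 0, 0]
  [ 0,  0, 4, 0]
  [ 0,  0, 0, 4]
x^4 - 16*x^3 + 96*x^2 - 256*x + 256

Expanding det(x·I − A) (e.g. by cofactor expansion or by noting that A is similar to its Jordan form J, which has the same characteristic polynomial as A) gives
  χ_A(x) = x^4 - 16*x^3 + 96*x^2 - 256*x + 256
which factors as (x - 4)^4. The eigenvalues (with algebraic multiplicities) are λ = 4 with multiplicity 4.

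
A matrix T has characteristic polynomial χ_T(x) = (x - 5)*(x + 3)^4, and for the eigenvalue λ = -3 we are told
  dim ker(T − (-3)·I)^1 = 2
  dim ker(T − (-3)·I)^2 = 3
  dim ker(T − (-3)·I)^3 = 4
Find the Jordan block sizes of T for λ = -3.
Block sizes for λ = -3: [3, 1]

From the dimensions of kernels of powers, the number of Jordan blocks of size at least j is d_j − d_{j−1} where d_j = dim ker(N^j) (with d_0 = 0). Computing the differences gives [2, 1, 1].
The number of blocks of size exactly k is (#blocks of size ≥ k) − (#blocks of size ≥ k + 1), so the partition is: 1 block(s) of size 1, 1 block(s) of size 3.
In nonincreasing order the block sizes are [3, 1].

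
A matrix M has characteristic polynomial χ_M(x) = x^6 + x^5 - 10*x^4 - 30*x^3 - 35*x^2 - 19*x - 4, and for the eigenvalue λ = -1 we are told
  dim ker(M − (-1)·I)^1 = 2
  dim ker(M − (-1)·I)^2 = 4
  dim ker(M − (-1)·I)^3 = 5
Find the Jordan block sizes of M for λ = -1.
Block sizes for λ = -1: [3, 2]

From the dimensions of kernels of powers, the number of Jordan blocks of size at least j is d_j − d_{j−1} where d_j = dim ker(N^j) (with d_0 = 0). Computing the differences gives [2, 2, 1].
The number of blocks of size exactly k is (#blocks of size ≥ k) − (#blocks of size ≥ k + 1), so the partition is: 1 block(s) of size 2, 1 block(s) of size 3.
In nonincreasing order the block sizes are [3, 2].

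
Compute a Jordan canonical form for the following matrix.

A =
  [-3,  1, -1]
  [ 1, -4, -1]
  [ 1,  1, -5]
J_3(-4)

The characteristic polynomial is
  det(x·I − A) = x^3 + 12*x^2 + 48*x + 64 = (x + 4)^3

Eigenvalues and multiplicities (the geometric multiplicity of λ is n − rank(A − λI), which equals the number of Jordan blocks for λ):
  λ = -4: algebraic multiplicity = 3, geometric multiplicity = 1

Determining the block sizes for each eigenvalue:
  λ = -4: one block (gm = 1), so the single block has size am = 3 → block sizes [3]

Assembling the blocks gives a Jordan form
J =
  [-4,  1,  0]
  [ 0, -4,  1]
  [ 0,  0, -4]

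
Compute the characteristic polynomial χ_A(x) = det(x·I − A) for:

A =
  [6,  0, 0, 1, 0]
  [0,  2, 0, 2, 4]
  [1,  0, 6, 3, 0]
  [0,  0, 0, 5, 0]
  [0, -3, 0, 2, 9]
x^5 - 28*x^4 + 313*x^3 - 1746*x^2 + 4860*x - 5400

Expanding det(x·I − A) (e.g. by cofactor expansion or by noting that A is similar to its Jordan form J, which has the same characteristic polynomial as A) gives
  χ_A(x) = x^5 - 28*x^4 + 313*x^3 - 1746*x^2 + 4860*x - 5400
which factors as (x - 6)^3*(x - 5)^2. The eigenvalues (with algebraic multiplicities) are λ = 5 with multiplicity 2, λ = 6 with multiplicity 3.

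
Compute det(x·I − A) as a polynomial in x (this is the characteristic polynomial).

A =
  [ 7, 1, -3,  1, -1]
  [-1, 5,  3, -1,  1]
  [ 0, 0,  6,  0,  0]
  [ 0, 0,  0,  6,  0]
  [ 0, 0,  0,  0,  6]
x^5 - 30*x^4 + 360*x^3 - 2160*x^2 + 6480*x - 7776

Expanding det(x·I − A) (e.g. by cofactor expansion or by noting that A is similar to its Jordan form J, which has the same characteristic polynomial as A) gives
  χ_A(x) = x^5 - 30*x^4 + 360*x^3 - 2160*x^2 + 6480*x - 7776
which factors as (x - 6)^5. The eigenvalues (with algebraic multiplicities) are λ = 6 with multiplicity 5.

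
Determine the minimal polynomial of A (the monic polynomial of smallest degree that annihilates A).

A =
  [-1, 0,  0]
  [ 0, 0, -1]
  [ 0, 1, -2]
x^2 + 2*x + 1

The characteristic polynomial is χ_A(x) = (x + 1)^3, so the eigenvalues are known. The minimal polynomial is
  m_A(x) = Π_λ (x − λ)^{k_λ}
where k_λ is the size of the *largest* Jordan block for λ (equivalently, the smallest k with (A − λI)^k v = 0 for every generalised eigenvector v of λ).

  λ = -1: largest Jordan block has size 2, contributing (x + 1)^2

So m_A(x) = (x + 1)^2 = x^2 + 2*x + 1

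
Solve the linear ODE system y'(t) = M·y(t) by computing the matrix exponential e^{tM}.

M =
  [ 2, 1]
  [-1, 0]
e^{tM} =
  [t*exp(t) + exp(t), t*exp(t)]
  [-t*exp(t), -t*exp(t) + exp(t)]

Strategy: write M = P · J · P⁻¹ where J is a Jordan canonical form, so e^{tM} = P · e^{tJ} · P⁻¹, and e^{tJ} can be computed block-by-block.

M has Jordan form
J =
  [1, 1]
  [0, 1]
(up to reordering of blocks).

Per-block formulas:
  For a 2×2 Jordan block J_2(1): exp(t · J_2(1)) = e^(1t)·(I + t·N), where N is the 2×2 nilpotent shift.

After assembling e^{tJ} and conjugating by P, we get:

e^{tM} =
  [t*exp(t) + exp(t), t*exp(t)]
  [-t*exp(t), -t*exp(t) + exp(t)]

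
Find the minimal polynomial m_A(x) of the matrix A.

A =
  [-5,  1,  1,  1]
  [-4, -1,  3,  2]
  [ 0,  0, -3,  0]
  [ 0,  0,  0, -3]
x^3 + 9*x^2 + 27*x + 27

The characteristic polynomial is χ_A(x) = (x + 3)^4, so the eigenvalues are known. The minimal polynomial is
  m_A(x) = Π_λ (x − λ)^{k_λ}
where k_λ is the size of the *largest* Jordan block for λ (equivalently, the smallest k with (A − λI)^k v = 0 for every generalised eigenvector v of λ).

  λ = -3: largest Jordan block has size 3, contributing (x + 3)^3

So m_A(x) = (x + 3)^3 = x^3 + 9*x^2 + 27*x + 27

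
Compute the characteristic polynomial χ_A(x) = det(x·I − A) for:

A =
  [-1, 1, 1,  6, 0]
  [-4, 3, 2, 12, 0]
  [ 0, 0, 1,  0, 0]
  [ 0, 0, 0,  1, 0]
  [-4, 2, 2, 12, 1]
x^5 - 5*x^4 + 10*x^3 - 10*x^2 + 5*x - 1

Expanding det(x·I − A) (e.g. by cofactor expansion or by noting that A is similar to its Jordan form J, which has the same characteristic polynomial as A) gives
  χ_A(x) = x^5 - 5*x^4 + 10*x^3 - 10*x^2 + 5*x - 1
which factors as (x - 1)^5. The eigenvalues (with algebraic multiplicities) are λ = 1 with multiplicity 5.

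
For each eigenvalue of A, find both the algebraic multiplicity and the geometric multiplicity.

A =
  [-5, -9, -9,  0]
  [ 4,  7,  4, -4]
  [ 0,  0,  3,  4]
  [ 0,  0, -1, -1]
λ = 1: alg = 4, geom = 2

Step 1 — factor the characteristic polynomial to read off the algebraic multiplicities:
  χ_A(x) = (x - 1)^4

Step 2 — compute geometric multiplicities via the rank-nullity identity g(λ) = n − rank(A − λI):
  rank(A − (1)·I) = 2, so dim ker(A − (1)·I) = n − 2 = 2

Summary:
  λ = 1: algebraic multiplicity = 4, geometric multiplicity = 2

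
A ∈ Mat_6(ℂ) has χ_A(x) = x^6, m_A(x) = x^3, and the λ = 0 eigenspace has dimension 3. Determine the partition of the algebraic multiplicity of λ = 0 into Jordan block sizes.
Block sizes for λ = 0: [3, 2, 1]

Step 1 — from the characteristic polynomial, algebraic multiplicity of λ = 0 is 6. From dim ker(A − (0)·I) = 3, there are exactly 3 Jordan blocks for λ = 0.
Step 2 — from the minimal polynomial, the factor (x − 0)^3 tells us the largest block for λ = 0 has size 3.
Step 3 — with total size 6, 3 blocks, and largest block 3, the block sizes (in nonincreasing order) are [3, 2, 1].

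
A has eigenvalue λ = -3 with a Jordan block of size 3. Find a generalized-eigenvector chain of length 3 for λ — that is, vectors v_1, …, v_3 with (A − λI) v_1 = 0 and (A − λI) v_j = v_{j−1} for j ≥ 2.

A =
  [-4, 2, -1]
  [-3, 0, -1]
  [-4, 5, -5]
A Jordan chain for λ = -3 of length 3:
v_1 = (-1, -2, -3)ᵀ
v_2 = (-1, -3, -4)ᵀ
v_3 = (1, 0, 0)ᵀ

Let N = A − (-3)·I. We want v_3 with N^3 v_3 = 0 but N^2 v_3 ≠ 0; then v_{j-1} := N · v_j for j = 3, …, 2.

Pick v_3 = (1, 0, 0)ᵀ.
Then v_2 = N · v_3 = (-1, -3, -4)ᵀ.
Then v_1 = N · v_2 = (-1, -2, -3)ᵀ.

Sanity check: (A − (-3)·I) v_1 = (0, 0, 0)ᵀ = 0. ✓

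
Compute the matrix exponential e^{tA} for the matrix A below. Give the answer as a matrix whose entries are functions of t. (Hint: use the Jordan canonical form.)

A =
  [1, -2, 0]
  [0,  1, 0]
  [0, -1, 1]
e^{tA} =
  [exp(t), -2*t*exp(t), 0]
  [0, exp(t), 0]
  [0, -t*exp(t), exp(t)]

Strategy: write A = P · J · P⁻¹ where J is a Jordan canonical form, so e^{tA} = P · e^{tJ} · P⁻¹, and e^{tJ} can be computed block-by-block.

A has Jordan form
J =
  [1, 1, 0]
  [0, 1, 0]
  [0, 0, 1]
(up to reordering of blocks).

Per-block formulas:
  For a 2×2 Jordan block J_2(1): exp(t · J_2(1)) = e^(1t)·(I + t·N), where N is the 2×2 nilpotent shift.
  For a 1×1 block at λ = 1: exp(t · [1]) = [e^(1t)].

After assembling e^{tJ} and conjugating by P, we get:

e^{tA} =
  [exp(t), -2*t*exp(t), 0]
  [0, exp(t), 0]
  [0, -t*exp(t), exp(t)]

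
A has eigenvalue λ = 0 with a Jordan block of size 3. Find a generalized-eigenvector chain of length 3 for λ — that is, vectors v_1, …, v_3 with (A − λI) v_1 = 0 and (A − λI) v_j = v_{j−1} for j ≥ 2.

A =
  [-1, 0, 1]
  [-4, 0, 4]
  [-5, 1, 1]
A Jordan chain for λ = 0 of length 3:
v_1 = (-4, -16, -4)ᵀ
v_2 = (-1, -4, -5)ᵀ
v_3 = (1, 0, 0)ᵀ

Let N = A − (0)·I. We want v_3 with N^3 v_3 = 0 but N^2 v_3 ≠ 0; then v_{j-1} := N · v_j for j = 3, …, 2.

Pick v_3 = (1, 0, 0)ᵀ.
Then v_2 = N · v_3 = (-1, -4, -5)ᵀ.
Then v_1 = N · v_2 = (-4, -16, -4)ᵀ.

Sanity check: (A − (0)·I) v_1 = (0, 0, 0)ᵀ = 0. ✓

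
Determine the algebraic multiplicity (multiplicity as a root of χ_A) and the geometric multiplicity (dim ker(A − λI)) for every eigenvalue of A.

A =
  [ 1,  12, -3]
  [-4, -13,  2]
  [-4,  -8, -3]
λ = -5: alg = 3, geom = 2

Step 1 — factor the characteristic polynomial to read off the algebraic multiplicities:
  χ_A(x) = (x + 5)^3

Step 2 — compute geometric multiplicities via the rank-nullity identity g(λ) = n − rank(A − λI):
  rank(A − (-5)·I) = 1, so dim ker(A − (-5)·I) = n − 1 = 2

Summary:
  λ = -5: algebraic multiplicity = 3, geometric multiplicity = 2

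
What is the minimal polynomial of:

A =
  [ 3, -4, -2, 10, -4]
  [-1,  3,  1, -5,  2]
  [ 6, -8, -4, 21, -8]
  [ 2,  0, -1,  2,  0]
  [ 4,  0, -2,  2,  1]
x^2 - 2*x + 1

The characteristic polynomial is χ_A(x) = (x - 1)^5, so the eigenvalues are known. The minimal polynomial is
  m_A(x) = Π_λ (x − λ)^{k_λ}
where k_λ is the size of the *largest* Jordan block for λ (equivalently, the smallest k with (A − λI)^k v = 0 for every generalised eigenvector v of λ).

  λ = 1: largest Jordan block has size 2, contributing (x − 1)^2

So m_A(x) = (x - 1)^2 = x^2 - 2*x + 1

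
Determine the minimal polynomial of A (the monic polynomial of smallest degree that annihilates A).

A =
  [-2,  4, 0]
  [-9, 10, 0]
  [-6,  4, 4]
x^2 - 8*x + 16

The characteristic polynomial is χ_A(x) = (x - 4)^3, so the eigenvalues are known. The minimal polynomial is
  m_A(x) = Π_λ (x − λ)^{k_λ}
where k_λ is the size of the *largest* Jordan block for λ (equivalently, the smallest k with (A − λI)^k v = 0 for every generalised eigenvector v of λ).

  λ = 4: largest Jordan block has size 2, contributing (x − 4)^2

So m_A(x) = (x - 4)^2 = x^2 - 8*x + 16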